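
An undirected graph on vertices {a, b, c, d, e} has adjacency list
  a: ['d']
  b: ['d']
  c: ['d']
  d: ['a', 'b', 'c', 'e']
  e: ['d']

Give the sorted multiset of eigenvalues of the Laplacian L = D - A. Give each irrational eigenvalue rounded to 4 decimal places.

[0, 1, 1, 1, 5]

With the vertex order [a, b, c, d, e], the degrees are [1, 1, 1, 4, 1], giving D = diag(1, 1, 1, 4, 1) and L = D - A. L is symmetric positive semidefinite, so every eigenvalue is real and nonnegative. The largest eigenvalue, 5, is at most the vertex count 5.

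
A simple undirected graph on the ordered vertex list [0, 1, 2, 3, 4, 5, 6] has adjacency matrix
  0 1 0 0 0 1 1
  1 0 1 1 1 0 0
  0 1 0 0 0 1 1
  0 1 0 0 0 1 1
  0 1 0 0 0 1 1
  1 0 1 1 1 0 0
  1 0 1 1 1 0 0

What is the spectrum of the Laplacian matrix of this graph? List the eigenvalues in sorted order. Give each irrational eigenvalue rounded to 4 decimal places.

[0, 3, 3, 3, 4, 4, 7]

Reading degrees in the order [0, 1, 2, 3, 4, 5, 6] gives [3, 4, 3, 3, 3, 4, 4]; set D = diag(3, 4, 3, 3, 3, 4, 4) and form L = D - A. The multiplicity of 0 as a Laplacian eigenvalue equals the number of connected components. The eigenvalues sum to 24, which equals trace(L) = 2|E|.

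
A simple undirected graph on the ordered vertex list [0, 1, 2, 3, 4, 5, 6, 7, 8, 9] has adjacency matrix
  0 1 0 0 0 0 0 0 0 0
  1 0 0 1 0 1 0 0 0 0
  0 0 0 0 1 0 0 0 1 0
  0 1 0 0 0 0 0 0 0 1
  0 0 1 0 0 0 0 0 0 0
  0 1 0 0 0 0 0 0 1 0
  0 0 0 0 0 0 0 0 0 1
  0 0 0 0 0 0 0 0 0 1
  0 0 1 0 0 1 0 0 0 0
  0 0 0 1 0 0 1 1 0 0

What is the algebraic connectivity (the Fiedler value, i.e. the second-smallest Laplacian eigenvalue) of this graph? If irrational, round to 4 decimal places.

Reading degrees in the order [0, 1, 2, 3, 4, 5, 6, 7, 8, 9] gives [1, 3, 2, 2, 1, 2, 1, 1, 2, 3]; set D = diag(1, 3, 2, 2, 1, 2, 1, 1, 2, 3) and form L = D - A. The smallest Laplacian eigenvalue is always 0. The next one, lambda_2 = 0.1288, measures how hard the graph is to disconnect: larger values mean better connectivity.

0.1288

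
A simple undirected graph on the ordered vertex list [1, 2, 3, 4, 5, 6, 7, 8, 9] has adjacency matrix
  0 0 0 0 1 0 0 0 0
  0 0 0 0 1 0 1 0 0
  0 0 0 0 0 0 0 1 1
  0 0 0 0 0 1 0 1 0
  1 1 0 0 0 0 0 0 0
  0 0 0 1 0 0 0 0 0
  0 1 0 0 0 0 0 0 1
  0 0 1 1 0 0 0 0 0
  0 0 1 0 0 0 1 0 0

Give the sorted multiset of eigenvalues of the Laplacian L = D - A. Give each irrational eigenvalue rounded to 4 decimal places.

[0, 0.1206, 0.4679, 1, 1.6527, 2.3473, 3, 3.5321, 3.8794]

Reading degrees in the order [1, 2, 3, 4, 5, 6, 7, 8, 9] gives [1, 2, 2, 2, 2, 1, 2, 2, 2]; set D = diag(1, 2, 2, 2, 2, 1, 2, 2, 2) and form L = D - A. L is symmetric positive semidefinite, so every eigenvalue is real and nonnegative. There is one zero in the spectrum, matching the 1 component.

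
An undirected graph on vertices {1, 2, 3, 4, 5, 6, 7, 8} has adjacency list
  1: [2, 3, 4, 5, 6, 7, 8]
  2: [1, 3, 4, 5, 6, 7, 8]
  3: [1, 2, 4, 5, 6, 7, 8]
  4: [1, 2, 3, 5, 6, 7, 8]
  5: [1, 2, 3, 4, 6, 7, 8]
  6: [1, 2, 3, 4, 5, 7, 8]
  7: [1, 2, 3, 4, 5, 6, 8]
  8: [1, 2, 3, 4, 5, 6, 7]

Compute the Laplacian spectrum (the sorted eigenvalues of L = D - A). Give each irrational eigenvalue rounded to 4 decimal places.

Each diagonal entry of L is the vertex degree and each off-diagonal entry is -1 where an edge is present, 0 otherwise; in the order [1, 2, 3, 4, 5, 6, 7, 8] the diagonal is [7, 7, 7, 7, 7, 7, 7, 7]. Since every row of L sums to 0, the all-ones vector is in the kernel and 0 is an eigenvalue.

[0, 8, 8, 8, 8, 8, 8, 8]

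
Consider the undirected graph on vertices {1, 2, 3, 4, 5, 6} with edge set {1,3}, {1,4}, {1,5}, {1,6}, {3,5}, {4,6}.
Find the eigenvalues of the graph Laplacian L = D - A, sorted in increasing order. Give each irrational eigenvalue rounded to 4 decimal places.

Each diagonal entry of L is the vertex degree and each off-diagonal entry is -1 where an edge is present, 0 otherwise; in the order [1, 2, 3, 4, 5, 6] the diagonal is [4, 0, 2, 2, 2, 2]. Diagonalising L (or applying a numerical eigensolver to the 6x6 matrix) gives the spectrum above. The 2 zero eigenvalues correspond to the 2 connected components.

[0, 0, 1, 3, 3, 5]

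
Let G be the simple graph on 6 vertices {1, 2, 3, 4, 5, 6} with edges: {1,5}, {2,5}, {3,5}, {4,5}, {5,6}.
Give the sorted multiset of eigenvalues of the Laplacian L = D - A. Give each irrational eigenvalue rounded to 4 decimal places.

[0, 1, 1, 1, 1, 6]

Reading degrees in the order [1, 2, 3, 4, 5, 6] gives [1, 1, 1, 1, 5, 1]; set D = diag(1, 1, 1, 1, 5, 1) and form L = D - A. Diagonalising L (or applying a numerical eigensolver to the 6x6 matrix) gives the spectrum above. The single zero eigenvalue shows the graph is connected. There is one zero in the spectrum, matching the 1 component. The eigenvalues sum to 10, which equals trace(L) = 2|E|.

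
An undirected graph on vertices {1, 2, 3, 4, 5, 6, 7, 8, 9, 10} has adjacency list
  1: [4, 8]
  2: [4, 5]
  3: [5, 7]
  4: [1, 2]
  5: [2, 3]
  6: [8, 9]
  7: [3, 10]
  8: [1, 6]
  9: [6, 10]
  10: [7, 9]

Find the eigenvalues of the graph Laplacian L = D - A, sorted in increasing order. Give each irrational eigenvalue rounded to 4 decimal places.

Reading degrees in the order [1, 2, 3, 4, 5, 6, 7, 8, 9, 10] gives [2, 2, 2, 2, 2, 2, 2, 2, 2, 2]; set D = diag(2, 2, 2, 2, 2, 2, 2, 2, 2, 2) and form L = D - A. L is symmetric positive semidefinite, so every eigenvalue is real and nonnegative. The single zero eigenvalue shows the graph is connected.

[0, 0.3820, 0.3820, 1.3820, 1.3820, 2.6180, 2.6180, 3.6180, 3.6180, 4]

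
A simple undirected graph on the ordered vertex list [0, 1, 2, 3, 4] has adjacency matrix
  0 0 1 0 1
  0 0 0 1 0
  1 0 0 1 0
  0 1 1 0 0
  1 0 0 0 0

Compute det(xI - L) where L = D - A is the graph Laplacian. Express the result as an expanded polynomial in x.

Each diagonal entry of L is the vertex degree and each off-diagonal entry is -1 where an edge is present, 0 otherwise; in the order [0, 1, 2, 3, 4] the diagonal is [2, 1, 2, 2, 1]. L has integer entries, so p(x) = det(xI - L) has integer coefficients. Expanding the determinant yields x^5 - 8x^4 + 21x^3 - 20x^2 + 5x. The coefficient of x^4 equals -trace(L) = -8, matching the sum of degrees. The largest eigenvalue, 3.6180, is at most the vertex count 5.

x^5 - 8x^4 + 21x^3 - 20x^2 + 5x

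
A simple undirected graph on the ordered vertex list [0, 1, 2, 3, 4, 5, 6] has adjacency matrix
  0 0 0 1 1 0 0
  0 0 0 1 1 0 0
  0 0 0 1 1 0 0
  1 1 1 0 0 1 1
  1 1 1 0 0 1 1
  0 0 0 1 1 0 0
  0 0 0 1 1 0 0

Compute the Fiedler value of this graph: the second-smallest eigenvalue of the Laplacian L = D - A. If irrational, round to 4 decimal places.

2

With the vertex order [0, 1, 2, 3, 4, 5, 6], the degrees are [2, 2, 2, 5, 5, 2, 2], giving D = diag(2, 2, 2, 5, 5, 2, 2) and L = D - A. Computing the eigenvalues of L and sorting gives [0, 2, 2, 2, 2, 5, 7]. The Fiedler value lambda_2 = 2 is strictly positive, so the graph is connected. The largest eigenvalue, 7, is at most the vertex count 7.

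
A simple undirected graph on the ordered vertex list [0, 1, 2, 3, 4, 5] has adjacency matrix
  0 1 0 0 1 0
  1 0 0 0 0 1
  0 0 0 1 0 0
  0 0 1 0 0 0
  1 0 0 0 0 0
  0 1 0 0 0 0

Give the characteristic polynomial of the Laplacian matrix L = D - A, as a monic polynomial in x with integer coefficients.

With the vertex order [0, 1, 2, 3, 4, 5], the degrees are [2, 2, 1, 1, 1, 1], giving D = diag(2, 2, 1, 1, 1, 1) and L = D - A. L has integer entries, so p(x) = det(xI - L) has integer coefficients. Expanding the determinant yields x^6 - 8x^5 + 22x^4 - 24x^3 + 8x^2. The constant term is 0 because L is singular (the all-ones vector lies in its kernel). The eigenvalues sum to 8, which equals trace(L) = 2|E|. There are 2 zeros in the spectrum, matching the 2 components.

x^6 - 8x^5 + 22x^4 - 24x^3 + 8x^2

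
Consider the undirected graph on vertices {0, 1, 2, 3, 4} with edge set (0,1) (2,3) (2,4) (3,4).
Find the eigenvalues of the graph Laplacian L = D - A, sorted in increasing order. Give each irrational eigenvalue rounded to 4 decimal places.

[0, 0, 2, 3, 3]

Reading degrees in the order [0, 1, 2, 3, 4] gives [1, 1, 2, 2, 2]; set D = diag(1, 1, 2, 2, 2) and form L = D - A. The multiplicity of 0 as a Laplacian eigenvalue equals the number of connected components. The 2 zero eigenvalues correspond to the 2 connected components. There are 2 zeros in the spectrum, matching the 2 components.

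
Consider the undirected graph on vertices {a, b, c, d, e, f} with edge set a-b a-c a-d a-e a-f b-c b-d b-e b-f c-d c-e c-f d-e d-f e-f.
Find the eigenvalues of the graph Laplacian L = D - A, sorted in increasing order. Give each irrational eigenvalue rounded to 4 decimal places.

[0, 6, 6, 6, 6, 6]

With the vertex order [a, b, c, d, e, f], the degrees are [5, 5, 5, 5, 5, 5], giving D = diag(5, 5, 5, 5, 5, 5) and L = D - A. The multiplicity of 0 as a Laplacian eigenvalue equals the number of connected components. The single zero eigenvalue shows the graph is connected.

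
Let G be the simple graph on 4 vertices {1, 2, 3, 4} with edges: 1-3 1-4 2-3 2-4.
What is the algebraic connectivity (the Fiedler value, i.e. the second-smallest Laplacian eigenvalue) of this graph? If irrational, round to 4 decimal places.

2

Each diagonal entry of L is the vertex degree and each off-diagonal entry is -1 where an edge is present, 0 otherwise; in the order [1, 2, 3, 4] the diagonal is [2, 2, 2, 2]. The sorted Laplacian eigenvalues are [0, 2, 2, 4]; the algebraic connectivity is the second entry, 2.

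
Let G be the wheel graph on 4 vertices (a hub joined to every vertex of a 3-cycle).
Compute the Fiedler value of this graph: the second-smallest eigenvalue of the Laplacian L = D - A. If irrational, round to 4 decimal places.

4

The graph has 4 vertices and degree multiset [3, 3, 3, 3]; D is the diagonal matrix of degrees and L = D - A. The smallest Laplacian eigenvalue is always 0. The next one, lambda_2 = 4, measures how hard the graph is to disconnect: larger values mean better connectivity.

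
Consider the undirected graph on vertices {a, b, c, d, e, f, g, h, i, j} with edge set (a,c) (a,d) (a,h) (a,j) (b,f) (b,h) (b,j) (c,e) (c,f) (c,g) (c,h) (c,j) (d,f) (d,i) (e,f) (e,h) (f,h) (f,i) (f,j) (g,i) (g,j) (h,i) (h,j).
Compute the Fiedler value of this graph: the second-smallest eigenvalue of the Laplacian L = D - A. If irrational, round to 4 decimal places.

Reading degrees in the order [a, b, c, d, e, f, g, h, i, j] gives [4, 3, 6, 3, 3, 7, 3, 7, 4, 6]; set D = diag(4, 3, 6, 3, 3, 7, 3, 7, 4, 6) and form L = D - A. The sorted Laplacian eigenvalues are [0, 2.2887, 2.5732, 2.7639, 3.4762, 4.8465, 6.1813, 7.2361, 8.2394, 8.3948]; the algebraic connectivity is the second entry, 2.2887.

2.2887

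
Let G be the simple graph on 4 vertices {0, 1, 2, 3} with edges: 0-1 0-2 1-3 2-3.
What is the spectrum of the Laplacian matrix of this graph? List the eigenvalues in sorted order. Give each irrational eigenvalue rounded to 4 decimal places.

Reading degrees in the order [0, 1, 2, 3] gives [2, 2, 2, 2]; set D = diag(2, 2, 2, 2) and form L = D - A. Diagonalising L (or applying a numerical eigensolver to the 4x4 matrix) gives the spectrum above. The single zero eigenvalue shows the graph is connected. The largest eigenvalue, 4, is at most the vertex count 4.

[0, 2, 2, 4]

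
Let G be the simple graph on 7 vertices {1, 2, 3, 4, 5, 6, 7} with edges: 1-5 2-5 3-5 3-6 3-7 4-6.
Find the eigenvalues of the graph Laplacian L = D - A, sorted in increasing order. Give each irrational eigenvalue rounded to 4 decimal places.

Each diagonal entry of L is the vertex degree and each off-diagonal entry is -1 where an edge is present, 0 otherwise; in the order [1, 2, 3, 4, 5, 6, 7] the diagonal is [1, 1, 3, 1, 3, 2, 1]. Diagonalising L (or applying a numerical eigensolver to the 7x7 matrix) gives the spectrum above. The single zero eigenvalue shows the graph is connected.

[0, 0.3217, 0.6802, 1, 2.1397, 3.2297, 4.6287]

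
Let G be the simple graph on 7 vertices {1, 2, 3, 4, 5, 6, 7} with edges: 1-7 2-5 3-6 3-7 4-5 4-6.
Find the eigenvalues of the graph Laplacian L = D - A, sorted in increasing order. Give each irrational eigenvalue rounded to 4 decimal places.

Each diagonal entry of L is the vertex degree and each off-diagonal entry is -1 where an edge is present, 0 otherwise; in the order [1, 2, 3, 4, 5, 6, 7] the diagonal is [1, 1, 2, 2, 2, 2, 2]. The multiplicity of 0 as a Laplacian eigenvalue equals the number of connected components. The single zero eigenvalue shows the graph is connected. There is one zero in the spectrum, matching the 1 component. The largest eigenvalue, 3.8019, is at most the vertex count 7.

[0, 0.1981, 0.7530, 1.5550, 2.4450, 3.2470, 3.8019]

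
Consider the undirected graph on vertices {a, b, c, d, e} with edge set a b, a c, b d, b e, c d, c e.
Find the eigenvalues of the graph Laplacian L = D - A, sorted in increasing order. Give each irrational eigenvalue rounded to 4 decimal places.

[0, 2, 2, 3, 5]

Reading degrees in the order [a, b, c, d, e] gives [2, 3, 3, 2, 2]; set D = diag(2, 3, 3, 2, 2) and form L = D - A. The multiplicity of 0 as a Laplacian eigenvalue equals the number of connected components. The eigenvalues sum to 12, which equals trace(L) = 2|E|.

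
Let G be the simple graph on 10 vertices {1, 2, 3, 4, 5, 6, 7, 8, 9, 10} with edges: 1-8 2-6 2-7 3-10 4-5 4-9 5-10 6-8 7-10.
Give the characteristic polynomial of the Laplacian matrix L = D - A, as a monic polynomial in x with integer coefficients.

x^10 - 18x^9 + 135x^8 - 548x^7 + 1309x^6 - 1874x^5 + 1568x^4 - 712x^3 + 150x^2 - 10x

Reading degrees in the order [1, 2, 3, 4, 5, 6, 7, 8, 9, 10] gives [1, 2, 1, 2, 2, 2, 2, 2, 1, 3]; set D = diag(1, 2, 1, 2, 2, 2, 2, 2, 1, 3) and form L = D - A. L has integer entries, so p(x) = det(xI - L) has integer coefficients. Expanding the determinant yields x^10 - 18x^9 + 135x^8 - 548x^7 + 1309x^6 - 1874x^5 + 1568x^4 - 712x^3 + 150x^2 - 10x. The coefficient of x^9 equals -trace(L) = -18, matching the sum of degrees. There is one zero in the spectrum, matching the 1 component.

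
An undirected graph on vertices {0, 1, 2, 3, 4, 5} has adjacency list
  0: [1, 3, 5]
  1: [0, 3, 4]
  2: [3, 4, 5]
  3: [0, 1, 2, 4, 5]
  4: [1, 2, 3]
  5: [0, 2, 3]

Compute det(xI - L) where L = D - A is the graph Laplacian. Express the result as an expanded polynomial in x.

Reading degrees in the order [0, 1, 2, 3, 4, 5] gives [3, 3, 3, 5, 3, 3]; set D = diag(3, 3, 3, 5, 3, 3) and form L = D - A. Computing det(xI - L) by cofactor expansion (or equivalently via sum-over-permutations) gives x^6 - 20x^5 + 155x^4 - 580x^3 + 1045x^2 - 726x. The constant term is 0 because L is singular (the all-ones vector lies in its kernel). There is one zero in the spectrum, matching the 1 component.

x^6 - 20x^5 + 155x^4 - 580x^3 + 1045x^2 - 726x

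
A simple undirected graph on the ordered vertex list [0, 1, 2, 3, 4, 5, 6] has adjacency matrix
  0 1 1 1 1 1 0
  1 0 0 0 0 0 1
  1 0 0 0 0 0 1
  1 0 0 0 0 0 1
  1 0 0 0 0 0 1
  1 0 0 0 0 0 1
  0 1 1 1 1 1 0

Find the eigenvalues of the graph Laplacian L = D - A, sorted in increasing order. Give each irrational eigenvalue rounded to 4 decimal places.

With the vertex order [0, 1, 2, 3, 4, 5, 6], the degrees are [5, 2, 2, 2, 2, 2, 5], giving D = diag(5, 2, 2, 2, 2, 2, 5) and L = D - A. Since every row of L sums to 0, the all-ones vector is in the kernel and 0 is an eigenvalue. The single zero eigenvalue shows the graph is connected. There is one zero in the spectrum, matching the 1 component.

[0, 2, 2, 2, 2, 5, 7]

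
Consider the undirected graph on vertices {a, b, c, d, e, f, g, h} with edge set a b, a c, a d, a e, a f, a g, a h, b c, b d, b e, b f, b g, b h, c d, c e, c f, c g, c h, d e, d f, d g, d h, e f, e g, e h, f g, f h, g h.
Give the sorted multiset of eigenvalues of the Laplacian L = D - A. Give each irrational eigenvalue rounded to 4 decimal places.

Reading degrees in the order [a, b, c, d, e, f, g, h] gives [7, 7, 7, 7, 7, 7, 7, 7]; set D = diag(7, 7, 7, 7, 7, 7, 7, 7) and form L = D - A. Diagonalising L (or applying a numerical eigensolver to the 8x8 matrix) gives the spectrum above. The single zero eigenvalue shows the graph is connected. There is one zero in the spectrum, matching the 1 component.

[0, 8, 8, 8, 8, 8, 8, 8]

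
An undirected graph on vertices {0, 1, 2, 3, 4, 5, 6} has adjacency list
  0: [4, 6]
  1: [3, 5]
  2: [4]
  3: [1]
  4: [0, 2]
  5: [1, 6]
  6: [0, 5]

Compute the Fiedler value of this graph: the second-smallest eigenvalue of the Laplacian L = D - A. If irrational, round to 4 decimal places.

Each diagonal entry of L is the vertex degree and each off-diagonal entry is -1 where an edge is present, 0 otherwise; in the order [0, 1, 2, 3, 4, 5, 6] the diagonal is [2, 2, 1, 1, 2, 2, 2]. The sorted Laplacian eigenvalues are [0, 0.1981, 0.7530, 1.5550, 2.4450, 3.2470, 3.8019]; the algebraic connectivity is the second entry, 0.1981. The eigenvalues sum to 12, which equals trace(L) = 2|E|.

0.1981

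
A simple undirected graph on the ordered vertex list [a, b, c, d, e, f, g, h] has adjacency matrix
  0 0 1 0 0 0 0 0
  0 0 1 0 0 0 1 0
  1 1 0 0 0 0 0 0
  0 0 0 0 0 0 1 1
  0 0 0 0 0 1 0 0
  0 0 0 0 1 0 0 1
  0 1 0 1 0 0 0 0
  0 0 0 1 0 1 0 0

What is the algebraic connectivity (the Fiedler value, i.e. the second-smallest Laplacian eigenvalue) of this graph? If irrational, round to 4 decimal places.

Each diagonal entry of L is the vertex degree and each off-diagonal entry is -1 where an edge is present, 0 otherwise; in the order [a, b, c, d, e, f, g, h] the diagonal is [1, 2, 2, 2, 1, 2, 2, 2]. The smallest Laplacian eigenvalue is always 0. The next one, lambda_2 = 0.1522, measures how hard the graph is to disconnect: larger values mean better connectivity. By the matrix-tree theorem the graph has (1/8) * product of the nonzero eigenvalues = 1 spanning tree. The largest eigenvalue, 3.8478, is at most the vertex count 8.

0.1522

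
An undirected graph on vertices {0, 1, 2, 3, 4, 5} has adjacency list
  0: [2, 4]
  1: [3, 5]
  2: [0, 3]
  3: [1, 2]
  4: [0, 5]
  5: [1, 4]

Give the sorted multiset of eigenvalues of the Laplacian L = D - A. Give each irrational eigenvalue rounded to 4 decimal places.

[0, 1, 1, 3, 3, 4]

Each diagonal entry of L is the vertex degree and each off-diagonal entry is -1 where an edge is present, 0 otherwise; in the order [0, 1, 2, 3, 4, 5] the diagonal is [2, 2, 2, 2, 2, 2]. L is symmetric positive semidefinite, so every eigenvalue is real and nonnegative.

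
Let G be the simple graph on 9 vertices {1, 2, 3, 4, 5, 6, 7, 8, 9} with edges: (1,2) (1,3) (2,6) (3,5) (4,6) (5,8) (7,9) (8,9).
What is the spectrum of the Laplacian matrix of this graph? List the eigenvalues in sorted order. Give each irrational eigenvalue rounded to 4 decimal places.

With the vertex order [1, 2, 3, 4, 5, 6, 7, 8, 9], the degrees are [2, 2, 2, 1, 2, 2, 1, 2, 2], giving D = diag(2, 2, 2, 1, 2, 2, 1, 2, 2) and L = D - A. Diagonalising L (or applying a numerical eigensolver to the 9x9 matrix) gives the spectrum above. There is one zero in the spectrum, matching the 1 component.

[0, 0.1206, 0.4679, 1, 1.6527, 2.3473, 3, 3.5321, 3.8794]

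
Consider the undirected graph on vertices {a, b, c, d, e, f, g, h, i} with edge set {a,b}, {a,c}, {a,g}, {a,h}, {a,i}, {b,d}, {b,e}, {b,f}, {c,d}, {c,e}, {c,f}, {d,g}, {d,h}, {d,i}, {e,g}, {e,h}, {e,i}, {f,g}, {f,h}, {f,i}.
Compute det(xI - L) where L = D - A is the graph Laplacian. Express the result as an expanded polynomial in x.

With the vertex order [a, b, c, d, e, f, g, h, i], the degrees are [5, 4, 4, 5, 5, 5, 4, 4, 4], giving D = diag(5, 4, 4, 5, 5, 5, 4, 4, 4) and L = D - A. L has integer entries, so p(x) = det(xI - L) has integer coefficients. Expanding the determinant yields x^9 - 40x^8 + 690x^7 - 6720x^6 + 40485x^5 - 154704x^4 + 366560x^3 - 492800x^2 + 288000x. The coefficient of x^8 equals -trace(L) = -40, matching the sum of degrees.

x^9 - 40x^8 + 690x^7 - 6720x^6 + 40485x^5 - 154704x^4 + 366560x^3 - 492800x^2 + 288000x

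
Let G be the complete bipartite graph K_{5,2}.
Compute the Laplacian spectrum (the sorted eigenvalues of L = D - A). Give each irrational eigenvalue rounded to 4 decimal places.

[0, 2, 2, 2, 2, 5, 7]

The graph has 7 vertices and degree multiset [5, 5, 2, 2, 2, 2, 2]; D is the diagonal matrix of degrees and L = D - A. Since every row of L sums to 0, the all-ones vector is in the kernel and 0 is an eigenvalue. The single zero eigenvalue shows the graph is connected. There is one zero in the spectrum, matching the 1 component. The eigenvalues sum to 20, which equals trace(L) = 2|E|.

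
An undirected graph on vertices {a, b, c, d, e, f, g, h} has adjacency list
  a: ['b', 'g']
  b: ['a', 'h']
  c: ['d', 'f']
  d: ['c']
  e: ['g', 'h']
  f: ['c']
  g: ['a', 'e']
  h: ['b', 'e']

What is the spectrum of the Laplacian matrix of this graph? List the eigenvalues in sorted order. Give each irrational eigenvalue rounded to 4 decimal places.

[0, 0, 1, 1.3820, 1.3820, 3, 3.6180, 3.6180]

Each diagonal entry of L is the vertex degree and each off-diagonal entry is -1 where an edge is present, 0 otherwise; in the order [a, b, c, d, e, f, g, h] the diagonal is [2, 2, 2, 1, 2, 1, 2, 2]. The multiplicity of 0 as a Laplacian eigenvalue equals the number of connected components. The 2 zero eigenvalues correspond to the 2 connected components.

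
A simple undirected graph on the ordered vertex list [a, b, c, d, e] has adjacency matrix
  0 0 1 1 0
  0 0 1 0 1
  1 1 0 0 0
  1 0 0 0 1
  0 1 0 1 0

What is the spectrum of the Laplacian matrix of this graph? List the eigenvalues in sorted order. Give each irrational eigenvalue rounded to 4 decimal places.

[0, 1.3820, 1.3820, 3.6180, 3.6180]

With the vertex order [a, b, c, d, e], the degrees are [2, 2, 2, 2, 2], giving D = diag(2, 2, 2, 2, 2) and L = D - A. The multiplicity of 0 as a Laplacian eigenvalue equals the number of connected components. The single zero eigenvalue shows the graph is connected. There is one zero in the spectrum, matching the 1 component.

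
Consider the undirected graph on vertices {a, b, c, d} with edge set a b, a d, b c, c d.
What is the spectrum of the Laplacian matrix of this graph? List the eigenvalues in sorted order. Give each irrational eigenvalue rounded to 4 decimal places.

Each diagonal entry of L is the vertex degree and each off-diagonal entry is -1 where an edge is present, 0 otherwise; in the order [a, b, c, d] the diagonal is [2, 2, 2, 2]. Since every row of L sums to 0, the all-ones vector is in the kernel and 0 is an eigenvalue. The single zero eigenvalue shows the graph is connected.

[0, 2, 2, 4]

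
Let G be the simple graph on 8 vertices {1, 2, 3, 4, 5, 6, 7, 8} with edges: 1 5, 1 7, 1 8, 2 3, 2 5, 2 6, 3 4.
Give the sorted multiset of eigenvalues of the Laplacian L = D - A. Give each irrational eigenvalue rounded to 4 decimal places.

[0, 0.2137, 0.6177, 1, 1.4977, 2.3537, 3.8408, 4.4763]

With the vertex order [1, 2, 3, 4, 5, 6, 7, 8], the degrees are [3, 3, 2, 1, 2, 1, 1, 1], giving D = diag(3, 3, 2, 1, 2, 1, 1, 1) and L = D - A. Since every row of L sums to 0, the all-ones vector is in the kernel and 0 is an eigenvalue. The single zero eigenvalue shows the graph is connected. The largest eigenvalue, 4.4763, is at most the vertex count 8.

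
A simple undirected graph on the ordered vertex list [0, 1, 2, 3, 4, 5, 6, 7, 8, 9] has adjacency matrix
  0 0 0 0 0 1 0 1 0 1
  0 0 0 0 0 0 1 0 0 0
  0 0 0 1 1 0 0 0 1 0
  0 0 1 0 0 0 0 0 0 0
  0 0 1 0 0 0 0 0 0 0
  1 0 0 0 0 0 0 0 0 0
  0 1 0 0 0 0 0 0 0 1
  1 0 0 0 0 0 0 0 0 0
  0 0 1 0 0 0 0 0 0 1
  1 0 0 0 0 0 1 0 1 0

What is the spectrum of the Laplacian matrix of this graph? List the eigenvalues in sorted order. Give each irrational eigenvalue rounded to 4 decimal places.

Reading degrees in the order [0, 1, 2, 3, 4, 5, 6, 7, 8, 9] gives [3, 1, 3, 1, 1, 1, 2, 1, 2, 3]; set D = diag(3, 1, 3, 1, 1, 1, 2, 1, 2, 3) and form L = D - A. The multiplicity of 0 as a Laplacian eigenvalue equals the number of connected components. The single zero eigenvalue shows the graph is connected. The eigenvalues sum to 18, which equals trace(L) = 2|E|.

[0, 0.1772, 0.3300, 1, 1, 1.2293, 2.2486, 3.2174, 4.0502, 4.7472]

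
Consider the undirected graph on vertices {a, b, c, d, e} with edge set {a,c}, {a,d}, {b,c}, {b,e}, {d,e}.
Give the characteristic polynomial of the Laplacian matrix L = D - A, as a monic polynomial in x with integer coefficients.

x^5 - 10x^4 + 35x^3 - 50x^2 + 25x

With the vertex order [a, b, c, d, e], the degrees are [2, 2, 2, 2, 2], giving D = diag(2, 2, 2, 2, 2) and L = D - A. L has integer entries, so p(x) = det(xI - L) has integer coefficients. Expanding the determinant yields x^5 - 10x^4 + 35x^3 - 50x^2 + 25x. The constant term is 0 because L is singular (the all-ones vector lies in its kernel). The eigenvalues sum to 10, which equals trace(L) = 2|E|.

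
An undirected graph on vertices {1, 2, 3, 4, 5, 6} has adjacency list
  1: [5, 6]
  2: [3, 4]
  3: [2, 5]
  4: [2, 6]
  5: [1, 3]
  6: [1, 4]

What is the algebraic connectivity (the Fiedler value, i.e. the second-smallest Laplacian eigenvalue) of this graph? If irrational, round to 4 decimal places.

Each diagonal entry of L is the vertex degree and each off-diagonal entry is -1 where an edge is present, 0 otherwise; in the order [1, 2, 3, 4, 5, 6] the diagonal is [2, 2, 2, 2, 2, 2]. Computing the eigenvalues of L and sorting gives [0, 1, 1, 3, 3, 4]. The Fiedler value lambda_2 = 1 is strictly positive, so the graph is connected. By the matrix-tree theorem the graph has (1/6) * product of the nonzero eigenvalues = 6 spanning trees.

1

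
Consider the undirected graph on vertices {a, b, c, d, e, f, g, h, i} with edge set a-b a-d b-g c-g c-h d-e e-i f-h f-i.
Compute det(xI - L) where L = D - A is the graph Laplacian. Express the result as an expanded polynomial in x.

x^9 - 18x^8 + 135x^7 - 546x^6 + 1287x^5 - 1782x^4 + 1386x^3 - 540x^2 + 81x

Reading degrees in the order [a, b, c, d, e, f, g, h, i] gives [2, 2, 2, 2, 2, 2, 2, 2, 2]; set D = diag(2, 2, 2, 2, 2, 2, 2, 2, 2) and form L = D - A. L has integer entries, so p(x) = det(xI - L) has integer coefficients. Expanding the determinant yields x^9 - 18x^8 + 135x^7 - 546x^6 + 1287x^5 - 1782x^4 + 1386x^3 - 540x^2 + 81x. The coefficient of x^8 equals -trace(L) = -18, matching the sum of degrees. The eigenvalues sum to 18, which equals trace(L) = 2|E|. By the matrix-tree theorem the graph has (1/9) * product of the nonzero eigenvalues = 9 spanning trees.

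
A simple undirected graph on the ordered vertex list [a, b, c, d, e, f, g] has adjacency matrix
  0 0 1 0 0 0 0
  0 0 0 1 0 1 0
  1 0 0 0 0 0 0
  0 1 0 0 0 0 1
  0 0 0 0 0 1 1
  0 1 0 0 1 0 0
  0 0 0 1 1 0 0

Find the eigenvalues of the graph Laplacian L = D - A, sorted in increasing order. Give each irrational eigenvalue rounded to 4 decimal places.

[0, 0, 1.3820, 1.3820, 2, 3.6180, 3.6180]

Reading degrees in the order [a, b, c, d, e, f, g] gives [1, 2, 1, 2, 2, 2, 2]; set D = diag(1, 2, 1, 2, 2, 2, 2) and form L = D - A. Diagonalising L (or applying a numerical eigensolver to the 7x7 matrix) gives the spectrum above. The 2 zero eigenvalues correspond to the 2 connected components. There are 2 zeros in the spectrum, matching the 2 components. The largest eigenvalue, 3.6180, is at most the vertex count 7.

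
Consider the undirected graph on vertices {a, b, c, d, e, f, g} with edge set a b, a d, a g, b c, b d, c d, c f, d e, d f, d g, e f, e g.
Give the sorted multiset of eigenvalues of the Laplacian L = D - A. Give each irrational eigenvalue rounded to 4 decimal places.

Reading degrees in the order [a, b, c, d, e, f, g] gives [3, 3, 3, 6, 3, 3, 3]; set D = diag(3, 3, 3, 6, 3, 3, 3) and form L = D - A. Diagonalising L (or applying a numerical eigensolver to the 7x7 matrix) gives the spectrum above. The single zero eigenvalue shows the graph is connected. By the matrix-tree theorem the graph has (1/7) * product of the nonzero eigenvalues = 320 spanning trees.

[0, 2, 2, 4, 4, 5, 7]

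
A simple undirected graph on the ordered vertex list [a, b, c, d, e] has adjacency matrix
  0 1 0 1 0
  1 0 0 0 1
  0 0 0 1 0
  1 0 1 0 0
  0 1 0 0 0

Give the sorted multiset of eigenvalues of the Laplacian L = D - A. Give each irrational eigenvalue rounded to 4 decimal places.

With the vertex order [a, b, c, d, e], the degrees are [2, 2, 1, 2, 1], giving D = diag(2, 2, 1, 2, 1) and L = D - A. L is symmetric positive semidefinite, so every eigenvalue is real and nonnegative. The single zero eigenvalue shows the graph is connected. By the matrix-tree theorem the graph has (1/5) * product of the nonzero eigenvalues = 1 spanning tree.

[0, 0.3820, 1.3820, 2.6180, 3.6180]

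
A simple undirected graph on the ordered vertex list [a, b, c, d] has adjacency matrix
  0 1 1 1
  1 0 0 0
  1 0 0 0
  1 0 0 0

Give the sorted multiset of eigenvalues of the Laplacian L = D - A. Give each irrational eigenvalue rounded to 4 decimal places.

With the vertex order [a, b, c, d], the degrees are [3, 1, 1, 1], giving D = diag(3, 1, 1, 1) and L = D - A. Since every row of L sums to 0, the all-ones vector is in the kernel and 0 is an eigenvalue. There is one zero in the spectrum, matching the 1 component.

[0, 1, 1, 4]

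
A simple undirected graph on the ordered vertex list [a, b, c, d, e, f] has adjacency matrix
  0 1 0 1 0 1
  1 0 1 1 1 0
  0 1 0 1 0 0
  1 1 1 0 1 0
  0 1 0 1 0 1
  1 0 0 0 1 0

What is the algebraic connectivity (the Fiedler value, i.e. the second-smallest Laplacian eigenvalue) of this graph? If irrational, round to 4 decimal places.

1.4384

Reading degrees in the order [a, b, c, d, e, f] gives [3, 4, 2, 4, 3, 2]; set D = diag(3, 4, 2, 4, 3, 2) and form L = D - A. The smallest Laplacian eigenvalue is always 0. The next one, lambda_2 = 1.4384, measures how hard the graph is to disconnect: larger values mean better connectivity. The largest eigenvalue, 5.5616, is at most the vertex count 6.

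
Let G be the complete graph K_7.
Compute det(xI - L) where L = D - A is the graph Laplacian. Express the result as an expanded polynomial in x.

x^7 - 42x^6 + 735x^5 - 6860x^4 + 36015x^3 - 100842x^2 + 117649x

The graph has 7 vertices and degree multiset [6, 6, 6, 6, 6, 6, 6]; D is the diagonal matrix of degrees and L = D - A. The eigenvalues of L are [0, 7, 7, 7, 7, 7, 7]; the characteristic polynomial is the product of (x - lambda_i), which multiplies out to x^7 - 42x^6 + 735x^5 - 6860x^4 + 36015x^3 - 100842x^2 + 117649x. The coefficient of x^6 equals -trace(L) = -42, matching the sum of degrees. There is one zero in the spectrum, matching the 1 component. By the matrix-tree theorem the graph has (1/7) * product of the nonzero eigenvalues = 16807 spanning trees.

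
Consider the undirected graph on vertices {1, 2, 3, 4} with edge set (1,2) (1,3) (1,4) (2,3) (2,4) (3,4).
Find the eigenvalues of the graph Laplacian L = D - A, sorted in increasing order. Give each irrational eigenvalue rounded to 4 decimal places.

[0, 4, 4, 4]

Each diagonal entry of L is the vertex degree and each off-diagonal entry is -1 where an edge is present, 0 otherwise; in the order [1, 2, 3, 4] the diagonal is [3, 3, 3, 3]. The multiplicity of 0 as a Laplacian eigenvalue equals the number of connected components. The largest eigenvalue, 4, is at most the vertex count 4.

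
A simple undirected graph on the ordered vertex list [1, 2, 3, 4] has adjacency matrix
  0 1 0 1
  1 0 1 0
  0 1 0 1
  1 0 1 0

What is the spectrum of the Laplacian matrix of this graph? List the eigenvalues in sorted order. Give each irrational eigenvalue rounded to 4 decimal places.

Reading degrees in the order [1, 2, 3, 4] gives [2, 2, 2, 2]; set D = diag(2, 2, 2, 2) and form L = D - A. L is symmetric positive semidefinite, so every eigenvalue is real and nonnegative. The single zero eigenvalue shows the graph is connected. By the matrix-tree theorem the graph has (1/4) * product of the nonzero eigenvalues = 4 spanning trees.

[0, 2, 2, 4]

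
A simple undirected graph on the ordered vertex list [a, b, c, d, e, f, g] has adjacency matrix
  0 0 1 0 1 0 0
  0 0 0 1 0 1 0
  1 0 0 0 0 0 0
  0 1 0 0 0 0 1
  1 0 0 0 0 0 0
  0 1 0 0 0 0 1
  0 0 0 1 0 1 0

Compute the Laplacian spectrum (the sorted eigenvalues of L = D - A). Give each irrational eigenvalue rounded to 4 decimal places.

With the vertex order [a, b, c, d, e, f, g], the degrees are [2, 2, 1, 2, 1, 2, 2], giving D = diag(2, 2, 1, 2, 1, 2, 2) and L = D - A. Diagonalising L (or applying a numerical eigensolver to the 7x7 matrix) gives the spectrum above. The 2 zero eigenvalues correspond to the 2 connected components. There are 2 zeros in the spectrum, matching the 2 components. The eigenvalues sum to 12, which equals trace(L) = 2|E|.

[0, 0, 1, 2, 2, 3, 4]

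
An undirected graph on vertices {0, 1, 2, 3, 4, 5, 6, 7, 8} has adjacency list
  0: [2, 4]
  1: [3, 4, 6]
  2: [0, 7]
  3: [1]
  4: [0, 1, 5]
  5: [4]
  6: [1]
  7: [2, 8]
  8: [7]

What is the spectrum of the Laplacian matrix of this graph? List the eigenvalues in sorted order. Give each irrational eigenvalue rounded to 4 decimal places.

Reading degrees in the order [0, 1, 2, 3, 4, 5, 6, 7, 8] gives [2, 3, 2, 1, 3, 1, 1, 2, 1]; set D = diag(2, 3, 2, 1, 3, 1, 1, 2, 1) and form L = D - A. The multiplicity of 0 as a Laplacian eigenvalue equals the number of connected components. There is one zero in the spectrum, matching the 1 component. The eigenvalues sum to 16, which equals trace(L) = 2|E|.

[0, 0.1627, 0.5321, 1, 1, 2.0892, 3, 3.5723, 4.6437]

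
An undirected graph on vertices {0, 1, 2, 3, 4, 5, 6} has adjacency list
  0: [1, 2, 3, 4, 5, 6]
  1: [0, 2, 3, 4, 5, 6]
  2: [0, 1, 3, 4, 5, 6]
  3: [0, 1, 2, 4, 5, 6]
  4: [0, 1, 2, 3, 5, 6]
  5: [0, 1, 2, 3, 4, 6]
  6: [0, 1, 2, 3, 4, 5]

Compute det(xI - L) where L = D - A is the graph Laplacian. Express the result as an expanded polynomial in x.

x^7 - 42x^6 + 735x^5 - 6860x^4 + 36015x^3 - 100842x^2 + 117649x

Reading degrees in the order [0, 1, 2, 3, 4, 5, 6] gives [6, 6, 6, 6, 6, 6, 6]; set D = diag(6, 6, 6, 6, 6, 6, 6) and form L = D - A. L has integer entries, so p(x) = det(xI - L) has integer coefficients. Expanding the determinant yields x^7 - 42x^6 + 735x^5 - 6860x^4 + 36015x^3 - 100842x^2 + 117649x. The constant term is 0 because L is singular (the all-ones vector lies in its kernel). The largest eigenvalue, 7, is at most the vertex count 7.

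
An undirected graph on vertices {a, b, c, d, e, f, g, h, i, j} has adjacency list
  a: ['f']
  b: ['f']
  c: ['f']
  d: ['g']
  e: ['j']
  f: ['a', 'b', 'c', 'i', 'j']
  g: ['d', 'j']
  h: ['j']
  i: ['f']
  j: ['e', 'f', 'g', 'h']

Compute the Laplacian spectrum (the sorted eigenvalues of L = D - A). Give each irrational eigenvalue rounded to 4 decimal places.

Reading degrees in the order [a, b, c, d, e, f, g, h, i, j] gives [1, 1, 1, 1, 1, 5, 2, 1, 1, 4]; set D = diag(1, 1, 1, 1, 1, 5, 2, 1, 1, 4) and form L = D - A. Diagonalising L (or applying a numerical eigensolver to the 10x10 matrix) gives the spectrum above. There is one zero in the spectrum, matching the 1 component.

[0, 0.2592, 0.5749, 1, 1, 1, 1, 2.3791, 4.4541, 6.3327]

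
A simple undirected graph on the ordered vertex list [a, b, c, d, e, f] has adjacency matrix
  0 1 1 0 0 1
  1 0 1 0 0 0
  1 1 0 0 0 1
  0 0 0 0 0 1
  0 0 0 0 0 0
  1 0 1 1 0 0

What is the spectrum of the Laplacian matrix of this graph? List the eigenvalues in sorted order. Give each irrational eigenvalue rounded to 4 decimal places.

Each diagonal entry of L is the vertex degree and each off-diagonal entry is -1 where an edge is present, 0 otherwise; in the order [a, b, c, d, e, f] the diagonal is [3, 2, 3, 1, 0, 3]. The multiplicity of 0 as a Laplacian eigenvalue equals the number of connected components. The 2 zero eigenvalues correspond to the 2 connected components.

[0, 0, 0.8299, 2.6889, 4, 4.4812]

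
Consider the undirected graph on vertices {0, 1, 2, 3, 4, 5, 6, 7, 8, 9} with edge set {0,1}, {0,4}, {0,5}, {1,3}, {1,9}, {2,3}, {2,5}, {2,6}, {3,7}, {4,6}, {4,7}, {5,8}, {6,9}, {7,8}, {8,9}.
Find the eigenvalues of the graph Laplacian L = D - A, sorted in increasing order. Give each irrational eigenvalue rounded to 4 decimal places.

[0, 2, 2, 2, 2, 2, 5, 5, 5, 5]

With the vertex order [0, 1, 2, 3, 4, 5, 6, 7, 8, 9], the degrees are [3, 3, 3, 3, 3, 3, 3, 3, 3, 3], giving D = diag(3, 3, 3, 3, 3, 3, 3, 3, 3, 3) and L = D - A. L is symmetric positive semidefinite, so every eigenvalue is real and nonnegative. The single zero eigenvalue shows the graph is connected. There is one zero in the spectrum, matching the 1 component.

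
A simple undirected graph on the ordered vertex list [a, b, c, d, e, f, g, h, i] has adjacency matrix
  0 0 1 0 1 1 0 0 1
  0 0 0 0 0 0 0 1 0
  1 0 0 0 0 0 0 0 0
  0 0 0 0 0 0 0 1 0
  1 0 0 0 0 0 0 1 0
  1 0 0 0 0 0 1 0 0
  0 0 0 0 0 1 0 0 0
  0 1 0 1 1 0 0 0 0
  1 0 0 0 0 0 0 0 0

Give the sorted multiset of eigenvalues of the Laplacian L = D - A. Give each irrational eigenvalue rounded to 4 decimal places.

[0, 0.2043, 0.5405, 1, 1, 1.5989, 2.4425, 4.0170, 5.1969]

Reading degrees in the order [a, b, c, d, e, f, g, h, i] gives [4, 1, 1, 1, 2, 2, 1, 3, 1]; set D = diag(4, 1, 1, 1, 2, 2, 1, 3, 1) and form L = D - A. Diagonalising L (or applying a numerical eigensolver to the 9x9 matrix) gives the spectrum above. The single zero eigenvalue shows the graph is connected. The eigenvalues sum to 16, which equals trace(L) = 2|E|.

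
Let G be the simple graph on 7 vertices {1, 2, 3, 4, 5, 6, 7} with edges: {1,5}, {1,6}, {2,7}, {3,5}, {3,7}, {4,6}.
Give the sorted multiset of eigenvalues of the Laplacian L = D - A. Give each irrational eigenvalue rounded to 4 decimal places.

With the vertex order [1, 2, 3, 4, 5, 6, 7], the degrees are [2, 1, 2, 1, 2, 2, 2], giving D = diag(2, 1, 2, 1, 2, 2, 2) and L = D - A. Since every row of L sums to 0, the all-ones vector is in the kernel and 0 is an eigenvalue. The largest eigenvalue, 3.8019, is at most the vertex count 7.

[0, 0.1981, 0.7530, 1.5550, 2.4450, 3.2470, 3.8019]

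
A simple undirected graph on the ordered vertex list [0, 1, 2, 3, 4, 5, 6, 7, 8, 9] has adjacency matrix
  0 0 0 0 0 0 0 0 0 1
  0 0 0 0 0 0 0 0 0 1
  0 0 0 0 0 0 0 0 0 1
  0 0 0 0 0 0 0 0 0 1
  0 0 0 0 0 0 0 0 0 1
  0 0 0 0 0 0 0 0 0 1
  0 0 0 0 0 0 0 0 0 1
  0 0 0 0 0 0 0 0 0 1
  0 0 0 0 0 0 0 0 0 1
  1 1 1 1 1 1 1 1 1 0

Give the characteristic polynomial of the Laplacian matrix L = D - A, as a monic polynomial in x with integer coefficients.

x^10 - 18x^9 + 108x^8 - 336x^7 + 630x^6 - 756x^5 + 588x^4 - 288x^3 + 81x^2 - 10x

With the vertex order [0, 1, 2, 3, 4, 5, 6, 7, 8, 9], the degrees are [1, 1, 1, 1, 1, 1, 1, 1, 1, 9], giving D = diag(1, 1, 1, 1, 1, 1, 1, 1, 1, 9) and L = D - A. Computing det(xI - L) by cofactor expansion (or equivalently via sum-over-permutations) gives x^10 - 18x^9 + 108x^8 - 336x^7 + 630x^6 - 756x^5 + 588x^4 - 288x^3 + 81x^2 - 10x. The coefficient of x^9 equals -trace(L) = -18, matching the sum of degrees. By the matrix-tree theorem the graph has (1/10) * product of the nonzero eigenvalues = 1 spanning tree.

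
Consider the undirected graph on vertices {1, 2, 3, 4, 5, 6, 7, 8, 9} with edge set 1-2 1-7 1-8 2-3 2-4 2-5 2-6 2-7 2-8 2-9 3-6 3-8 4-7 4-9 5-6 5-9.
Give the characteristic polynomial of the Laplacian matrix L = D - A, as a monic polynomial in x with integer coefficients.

x^9 - 32x^8 + 428x^7 - 3136x^6 + 13786x^5 - 37232x^4 + 60276x^3 - 53424x^2 + 19845x

With the vertex order [1, 2, 3, 4, 5, 6, 7, 8, 9], the degrees are [3, 8, 3, 3, 3, 3, 3, 3, 3], giving D = diag(3, 8, 3, 3, 3, 3, 3, 3, 3) and L = D - A. Computing det(xI - L) by cofactor expansion (or equivalently via sum-over-permutations) gives x^9 - 32x^8 + 428x^7 - 3136x^6 + 13786x^5 - 37232x^4 + 60276x^3 - 53424x^2 + 19845x. The coefficient of x^8 equals -trace(L) = -32, matching the sum of degrees. By the matrix-tree theorem the graph has (1/9) * product of the nonzero eigenvalues = 2205 spanning trees.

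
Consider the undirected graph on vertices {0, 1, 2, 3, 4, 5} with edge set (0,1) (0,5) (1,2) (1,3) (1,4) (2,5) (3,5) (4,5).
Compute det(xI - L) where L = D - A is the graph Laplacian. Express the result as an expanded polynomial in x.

Each diagonal entry of L is the vertex degree and each off-diagonal entry is -1 where an edge is present, 0 otherwise; in the order [0, 1, 2, 3, 4, 5] the diagonal is [2, 4, 2, 2, 2, 4]. L has integer entries, so p(x) = det(xI - L) has integer coefficients. Expanding the determinant yields x^6 - 16x^5 + 96x^4 - 272x^3 + 368x^2 - 192x. The coefficient of x^5 equals -trace(L) = -16, matching the sum of degrees. The eigenvalues sum to 16, which equals trace(L) = 2|E|.

x^6 - 16x^5 + 96x^4 - 272x^3 + 368x^2 - 192x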